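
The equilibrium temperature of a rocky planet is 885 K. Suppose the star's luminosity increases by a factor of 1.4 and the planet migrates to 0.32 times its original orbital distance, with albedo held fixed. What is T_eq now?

T_eq ≈ 1700 K

T_eq ∝ L^(1/4) · d^(−1/2).
T′ = 885 × 1.4^(1/4) / 0.32^(1/2) = 1700 K.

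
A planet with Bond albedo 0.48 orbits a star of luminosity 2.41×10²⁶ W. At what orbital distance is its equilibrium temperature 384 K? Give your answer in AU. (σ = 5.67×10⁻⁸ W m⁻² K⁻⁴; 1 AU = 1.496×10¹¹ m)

From T_eq⁴ = L(1−A)/(16πσd²): d = √[L(1−A)/(16πσT_eq⁴)].
d = √[2.41×10²⁶ × 0.52 / (16π × 5.67×10⁻⁸ × (384)⁴)] = 4.50×10¹⁰ m = 0.301 AU.

d ≈ 0.301 AU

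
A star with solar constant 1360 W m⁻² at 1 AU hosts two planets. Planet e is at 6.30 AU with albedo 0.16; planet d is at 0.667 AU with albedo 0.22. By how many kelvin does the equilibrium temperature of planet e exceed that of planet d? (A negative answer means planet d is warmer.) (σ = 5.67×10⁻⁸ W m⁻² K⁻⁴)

ΔT ≈ -214.1 K

T_eq = [S₀(1−A)/(4σd²)]^(1/4), so T ∝ (1−A)^(1/4) / √d.
T₁ = [1360×0.84/(4×5.67×10⁻⁸×6.30²)]^(1/4) = 106.14 K.
T₂ = [1360×0.78/(4×5.67×10⁻⁸×0.667²)]^(1/4) = 320.21 K.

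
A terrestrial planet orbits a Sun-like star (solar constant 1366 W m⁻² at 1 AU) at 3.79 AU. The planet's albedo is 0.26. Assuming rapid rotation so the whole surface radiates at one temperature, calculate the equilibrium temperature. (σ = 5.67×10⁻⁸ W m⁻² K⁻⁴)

Flux at 3.79 AU: S = 1366/3.79² = 95.1 W m⁻².
Energy balance: absorbed = emitted ⇒ πR²·S(1−A) = 4πR²·σT_eq⁴, so T_eq⁴ = S(1−A)/(4σ).
T_eq = [95.1 × 0.74 / (4 × 5.67×10⁻⁸)]^(1/4) = (3.10×10⁸)^(1/4) = 133 K.

T_eq ≈ 133 K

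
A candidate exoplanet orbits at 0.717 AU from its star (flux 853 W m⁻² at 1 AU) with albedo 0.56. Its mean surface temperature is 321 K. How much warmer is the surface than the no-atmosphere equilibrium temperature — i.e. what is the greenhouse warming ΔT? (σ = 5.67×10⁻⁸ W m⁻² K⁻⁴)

S = 853/0.717² = 1659 W m⁻².
T_eq = [S(1−A)/(4σ)]^(1/4) = [1659×0.44/(4×5.67×10⁻⁸)]^(1/4) = 238.2 K.
ΔT = T_surf − T_eq = 321 − 238.2.

ΔT ≈ 82.8 K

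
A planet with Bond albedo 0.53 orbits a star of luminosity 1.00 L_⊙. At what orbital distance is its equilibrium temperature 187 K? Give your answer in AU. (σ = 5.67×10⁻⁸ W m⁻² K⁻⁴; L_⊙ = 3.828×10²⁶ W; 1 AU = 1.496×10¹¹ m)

d ≈ 1.52 AU

L = 1.00 × 3.828×10²⁶ = 3.83×10²⁶ W.
From T_eq⁴ = L(1−A)/(16πσd²): d = √[L(1−A)/(16πσT_eq⁴)].
d = √[3.83×10²⁶ × 0.47 / (16π × 5.67×10⁻⁸ × (187)⁴)] = 2.27×10¹¹ m = 1.52 AU.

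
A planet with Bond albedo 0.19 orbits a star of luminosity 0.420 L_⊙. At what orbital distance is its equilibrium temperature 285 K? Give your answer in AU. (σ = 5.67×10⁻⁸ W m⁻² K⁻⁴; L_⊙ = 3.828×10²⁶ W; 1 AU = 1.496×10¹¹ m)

d ≈ 0.556 AU

L = 0.420 × 3.828×10²⁶ = 1.61×10²⁶ W.
From T_eq⁴ = L(1−A)/(16πσd²): d = √[L(1−A)/(16πσT_eq⁴)].
d = √[1.61×10²⁶ × 0.81 / (16π × 5.67×10⁻⁸ × (285)⁴)] = 8.32×10¹⁰ m = 0.556 AU.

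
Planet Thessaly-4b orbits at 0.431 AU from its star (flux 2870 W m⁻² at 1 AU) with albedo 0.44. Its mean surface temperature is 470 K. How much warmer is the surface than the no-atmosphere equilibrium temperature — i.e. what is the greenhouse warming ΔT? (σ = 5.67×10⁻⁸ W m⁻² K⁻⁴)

S = 2870/0.431² = 1.545×10⁴ W m⁻².
T_eq = [S(1−A)/(4σ)]^(1/4) = [1.545×10⁴×0.56/(4×5.67×10⁻⁸)]^(1/4) = 441.9 K.
ΔT = T_surf − T_eq = 470 − 441.9.

ΔT ≈ 28.1 K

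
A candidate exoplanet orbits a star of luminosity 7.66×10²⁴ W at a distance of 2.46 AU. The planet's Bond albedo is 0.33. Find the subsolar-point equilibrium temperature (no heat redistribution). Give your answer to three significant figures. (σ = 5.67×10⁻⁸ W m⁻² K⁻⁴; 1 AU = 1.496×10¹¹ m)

T_ss ≈ 85.4 K

d = 2.46 AU = 3.68×10¹¹ m.
Flux: S = L/(4πd²) = 7.66×10²⁴/(4π×(3.68×10¹¹)²) = 4.50 W m⁻².
At the subsolar point the surface absorbs S(1−A) and emits σT⁴ per unit area — no factor of 4, since only the local patch is in balance.
T = [4.50 × 0.67 / 5.67×10⁻⁸]^(1/4) = (5.32×10⁷)^(1/4) = 85.4 K.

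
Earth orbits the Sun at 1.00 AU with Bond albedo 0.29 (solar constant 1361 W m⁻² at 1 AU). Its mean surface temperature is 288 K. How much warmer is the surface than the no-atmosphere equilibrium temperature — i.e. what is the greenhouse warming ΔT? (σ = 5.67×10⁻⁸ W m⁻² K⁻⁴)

S = 1361/1.00² = 1361 W m⁻².
T_eq = [S(1−A)/(4σ)]^(1/4) = [1361×0.71/(4×5.67×10⁻⁸)]^(1/4) = 255.5 K.
ΔT = T_surf − T_eq = 288 − 255.5.

ΔT ≈ 32.5 K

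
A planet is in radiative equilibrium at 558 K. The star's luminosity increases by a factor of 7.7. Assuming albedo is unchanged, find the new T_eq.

T_eq ∝ L^(1/4) · d^(−1/2).
T′ = 558 × 7.7^(1/4) = 930 K.

T_eq ≈ 930 K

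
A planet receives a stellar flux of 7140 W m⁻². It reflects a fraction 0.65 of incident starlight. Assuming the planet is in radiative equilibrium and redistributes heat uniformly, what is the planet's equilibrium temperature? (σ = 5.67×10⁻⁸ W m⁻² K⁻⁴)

Energy balance: absorbed = emitted ⇒ πR²·S(1−A) = 4πR²·σT_eq⁴, so T_eq⁴ = S(1−A)/(4σ).
T_eq = [7140 × 0.35 / (4 × 5.67×10⁻⁸)]^(1/4) = (1.10×10¹⁰)^(1/4) = 324 K.

T_eq ≈ 324 K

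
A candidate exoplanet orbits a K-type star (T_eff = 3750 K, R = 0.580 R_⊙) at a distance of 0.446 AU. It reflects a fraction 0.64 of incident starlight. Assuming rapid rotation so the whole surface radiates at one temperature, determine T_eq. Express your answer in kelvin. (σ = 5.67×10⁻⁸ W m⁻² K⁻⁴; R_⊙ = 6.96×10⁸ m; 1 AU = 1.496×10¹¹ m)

R_⋆ = 0.580 × 6.96×10⁸ = 4.04×10⁸ m.
d = 0.446 AU = 6.67×10¹⁰ m.
L = 4πR_⋆²σT_⋆⁴ = 4π(4.04×10⁸)² × 5.67×10⁻⁸ × (3750)⁴ = 2.30×10²⁵ W.
S = L/(4πd²) = 410 W m⁻².
Energy balance: absorbed = emitted ⇒ πR²·S(1−A) = 4πR²·σT_eq⁴, so T_eq⁴ = S(1−A)/(4σ).
T_eq = [410 × 0.36 / (4 × 5.67×10⁻⁸)]^(1/4) = (6.51×10⁸)^(1/4) = 160 K.

T_eq ≈ 160 K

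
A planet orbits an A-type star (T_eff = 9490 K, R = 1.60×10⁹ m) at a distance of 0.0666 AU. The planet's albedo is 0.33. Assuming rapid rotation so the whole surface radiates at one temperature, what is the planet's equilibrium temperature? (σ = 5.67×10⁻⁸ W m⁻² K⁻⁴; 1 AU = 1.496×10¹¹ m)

T_eq ≈ 2430 K

d = 0.0666 AU = 9.96×10⁹ m.
L = 4πR_⋆²σT_⋆⁴ = 4π(1.60×10⁹)² × 5.67×10⁻⁸ × (9490)⁴ = 1.48×10²⁸ W.
S = L/(4πd²) = 1.19×10⁷ W m⁻².
Energy balance: absorbed = emitted ⇒ πR²·S(1−A) = 4πR²·σT_eq⁴, so T_eq⁴ = S(1−A)/(4σ).
T_eq = [1.19×10⁷ × 0.67 / (4 × 5.67×10⁻⁸)]^(1/4) = (3.50×10¹³)^(1/4) = 2430 K.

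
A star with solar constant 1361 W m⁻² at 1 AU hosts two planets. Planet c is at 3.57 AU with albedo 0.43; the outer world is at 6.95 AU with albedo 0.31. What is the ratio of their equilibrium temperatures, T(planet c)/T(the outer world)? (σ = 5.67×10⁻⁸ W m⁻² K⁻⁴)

T₁/T₂ ≈ 1.330

T_eq = [S₀(1−A)/(4σd²)]^(1/4), so T ∝ (1−A)^(1/4) / √d.
T₁ = [1361×0.57/(4×5.67×10⁻⁸×3.57²)]^(1/4) = 127.99 K.
T₂ = [1361×0.69/(4×5.67×10⁻⁸×6.95²)]^(1/4) = 96.22 K.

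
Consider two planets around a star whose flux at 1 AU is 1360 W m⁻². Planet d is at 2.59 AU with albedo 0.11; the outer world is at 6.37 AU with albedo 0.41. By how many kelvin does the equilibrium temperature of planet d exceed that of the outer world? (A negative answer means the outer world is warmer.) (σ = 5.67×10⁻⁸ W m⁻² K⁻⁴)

ΔT ≈ 71.3 K

T_eq = [S₀(1−A)/(4σd²)]^(1/4), so T ∝ (1−A)^(1/4) / √d.
T₁ = [1360×0.89/(4×5.67×10⁻⁸×2.59²)]^(1/4) = 167.95 K.
T₂ = [1360×0.59/(4×5.67×10⁻⁸×6.37²)]^(1/4) = 96.63 K.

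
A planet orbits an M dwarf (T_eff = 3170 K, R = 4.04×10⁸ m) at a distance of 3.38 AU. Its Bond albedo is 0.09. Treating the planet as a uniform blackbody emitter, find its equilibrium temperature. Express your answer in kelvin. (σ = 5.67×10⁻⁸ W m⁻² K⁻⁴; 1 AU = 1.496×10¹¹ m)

d = 3.38 AU = 5.06×10¹¹ m.
L = 4πR_⋆²σT_⋆⁴ = 4π(4.04×10⁸)² × 5.67×10⁻⁸ × (3170)⁴ = 1.17×10²⁵ W.
S = L/(4πd²) = 3.65 W m⁻².
Energy balance: absorbed = emitted ⇒ πR²·S(1−A) = 4πR²·σT_eq⁴, so T_eq⁴ = S(1−A)/(4σ).
T_eq = [3.65 × 0.91 / (4 × 5.67×10⁻⁸)]^(1/4) = (1.47×10⁷)^(1/4) = 61.9 K.

T_eq ≈ 61.9 K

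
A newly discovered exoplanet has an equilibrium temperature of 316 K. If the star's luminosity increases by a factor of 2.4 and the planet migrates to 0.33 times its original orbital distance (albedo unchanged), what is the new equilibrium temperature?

T_eq ≈ 685 K

T_eq ∝ L^(1/4) · d^(−1/2).
T′ = 316 × 2.4^(1/4) / 0.33^(1/2) = 685 K.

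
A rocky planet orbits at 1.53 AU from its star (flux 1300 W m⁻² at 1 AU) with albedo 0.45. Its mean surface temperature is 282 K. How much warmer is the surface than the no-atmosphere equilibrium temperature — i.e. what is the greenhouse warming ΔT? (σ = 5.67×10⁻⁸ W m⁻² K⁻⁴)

ΔT ≈ 90.4 K

S = 1300/1.53² = 555.3 W m⁻².
T_eq = [S(1−A)/(4σ)]^(1/4) = [555.3×0.55/(4×5.67×10⁻⁸)]^(1/4) = 191.6 K.
ΔT = T_surf − T_eq = 282 − 191.6.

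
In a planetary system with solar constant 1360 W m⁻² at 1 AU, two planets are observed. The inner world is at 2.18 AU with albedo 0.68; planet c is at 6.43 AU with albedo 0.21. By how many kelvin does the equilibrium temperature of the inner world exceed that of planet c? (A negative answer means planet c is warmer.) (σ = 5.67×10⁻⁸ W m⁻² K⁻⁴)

T_eq = [S₀(1−A)/(4σd²)]^(1/4), so T ∝ (1−A)^(1/4) / √d.
T₁ = [1360×0.32/(4×5.67×10⁻⁸×2.18²)]^(1/4) = 141.75 K.
T₂ = [1360×0.79/(4×5.67×10⁻⁸×6.43²)]^(1/4) = 103.46 K.

ΔT ≈ 38.3 K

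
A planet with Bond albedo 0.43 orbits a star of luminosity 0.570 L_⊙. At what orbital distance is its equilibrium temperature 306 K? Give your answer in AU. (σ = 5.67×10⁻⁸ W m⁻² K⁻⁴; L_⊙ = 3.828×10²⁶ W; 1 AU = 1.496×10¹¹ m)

d ≈ 0.472 AU

L = 0.570 × 3.828×10²⁶ = 2.18×10²⁶ W.
From T_eq⁴ = L(1−A)/(16πσd²): d = √[L(1−A)/(16πσT_eq⁴)].
d = √[2.18×10²⁶ × 0.57 / (16π × 5.67×10⁻⁸ × (306)⁴)] = 7.05×10¹⁰ m = 0.472 AU.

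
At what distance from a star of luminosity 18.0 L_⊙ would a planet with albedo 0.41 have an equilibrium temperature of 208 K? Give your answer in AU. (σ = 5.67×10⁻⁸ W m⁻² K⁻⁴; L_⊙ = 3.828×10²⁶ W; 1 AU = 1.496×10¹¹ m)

L = 18.0 × 3.828×10²⁶ = 6.89×10²⁷ W.
From T_eq⁴ = L(1−A)/(16πσd²): d = √[L(1−A)/(16πσT_eq⁴)].
d = √[6.89×10²⁷ × 0.59 / (16π × 5.67×10⁻⁸ × (208)⁴)] = 8.73×10¹¹ m = 5.84 AU.

d ≈ 5.84 AU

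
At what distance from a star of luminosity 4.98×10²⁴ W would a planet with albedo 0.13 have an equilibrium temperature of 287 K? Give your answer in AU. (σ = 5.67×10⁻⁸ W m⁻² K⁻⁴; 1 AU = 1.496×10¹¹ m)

d ≈ 0.100 AU

From T_eq⁴ = L(1−A)/(16πσd²): d = √[L(1−A)/(16πσT_eq⁴)].
d = √[4.98×10²⁴ × 0.87 / (16π × 5.67×10⁻⁸ × (287)⁴)] = 1.50×10¹⁰ m = 0.100 AU.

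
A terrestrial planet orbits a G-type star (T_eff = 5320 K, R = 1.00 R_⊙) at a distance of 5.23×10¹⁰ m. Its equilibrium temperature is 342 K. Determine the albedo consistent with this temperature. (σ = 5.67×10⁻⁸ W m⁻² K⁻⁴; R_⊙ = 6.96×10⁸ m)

R_⋆ = 1.00 × 6.96×10⁸ = 6.96×10⁸ m.
L = 4πR_⋆²σT_⋆⁴ = 4π(6.96×10⁸)² × 5.67×10⁻⁸ × (5320)⁴ = 2.76×10²⁶ W.
S = L/(4πd²) = 8040 W m⁻².
From T_eq⁴ = S(1−A)/(4σ): 1−A = 4σT_eq⁴/S.
1−A = 4 × 5.67×10⁻⁸ × (342)⁴ / 8040 = 0.386.

A ≈ 0.61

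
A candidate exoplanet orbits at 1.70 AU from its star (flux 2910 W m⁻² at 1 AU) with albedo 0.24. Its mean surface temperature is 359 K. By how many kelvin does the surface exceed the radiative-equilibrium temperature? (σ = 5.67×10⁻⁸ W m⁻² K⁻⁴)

ΔT ≈ 118.0 K

S = 2910/1.70² = 1007 W m⁻².
T_eq = [S(1−A)/(4σ)]^(1/4) = [1007×0.76/(4×5.67×10⁻⁸)]^(1/4) = 241.0 K.
ΔT = T_surf − T_eq = 359 − 241.0.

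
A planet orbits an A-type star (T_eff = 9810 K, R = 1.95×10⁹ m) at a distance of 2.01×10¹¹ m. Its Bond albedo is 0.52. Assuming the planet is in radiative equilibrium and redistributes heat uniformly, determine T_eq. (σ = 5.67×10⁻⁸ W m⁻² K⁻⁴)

T_eq ≈ 569 K

L = 4πR_⋆²σT_⋆⁴ = 4π(1.95×10⁹)² × 5.67×10⁻⁸ × (9810)⁴ = 2.51×10²⁸ W.
S = L/(4πd²) = 4.94×10⁴ W m⁻².
Energy balance: absorbed = emitted ⇒ πR²·S(1−A) = 4πR²·σT_eq⁴, so T_eq⁴ = S(1−A)/(4σ).
T_eq = [4.94×10⁴ × 0.48 / (4 × 5.67×10⁻⁸)]^(1/4) = (1.05×10¹¹)^(1/4) = 569 K.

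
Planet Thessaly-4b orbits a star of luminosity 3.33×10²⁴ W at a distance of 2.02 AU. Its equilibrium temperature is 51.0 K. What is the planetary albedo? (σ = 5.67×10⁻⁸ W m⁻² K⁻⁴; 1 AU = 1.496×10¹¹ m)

A ≈ 0.47

d = 2.02 AU = 3.02×10¹¹ m.
Flux: S = L/(4πd²) = 3.33×10²⁴/(4π×(3.02×10¹¹)²) = 2.90 W m⁻².
From T_eq⁴ = S(1−A)/(4σ): 1−A = 4σT_eq⁴/S.
1−A = 4 × 5.67×10⁻⁸ × (51.0)⁴ / 2.90 = 0.529.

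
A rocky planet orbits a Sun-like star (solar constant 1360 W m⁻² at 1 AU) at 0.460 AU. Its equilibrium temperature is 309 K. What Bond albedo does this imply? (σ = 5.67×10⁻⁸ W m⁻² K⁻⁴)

A ≈ 0.68

Flux at 0.460 AU: S = 1360/0.460² = 6430 W m⁻².
From T_eq⁴ = S(1−A)/(4σ): 1−A = 4σT_eq⁴/S.
1−A = 4 × 5.67×10⁻⁸ × (309)⁴ / 6430 = 0.322.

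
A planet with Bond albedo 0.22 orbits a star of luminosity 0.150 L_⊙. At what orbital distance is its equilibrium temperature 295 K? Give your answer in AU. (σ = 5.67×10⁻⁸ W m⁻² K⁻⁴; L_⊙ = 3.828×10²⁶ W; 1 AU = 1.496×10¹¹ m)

d ≈ 0.304 AU

L = 0.150 × 3.828×10²⁶ = 5.74×10²⁵ W.
From T_eq⁴ = L(1−A)/(16πσd²): d = √[L(1−A)/(16πσT_eq⁴)].
d = √[5.74×10²⁵ × 0.78 / (16π × 5.67×10⁻⁸ × (295)⁴)] = 4.56×10¹⁰ m = 0.304 AU.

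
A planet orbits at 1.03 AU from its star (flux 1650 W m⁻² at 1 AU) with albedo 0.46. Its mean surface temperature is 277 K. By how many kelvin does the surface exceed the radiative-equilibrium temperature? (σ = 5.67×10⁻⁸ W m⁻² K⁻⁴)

S = 1650/1.03² = 1555 W m⁻².
T_eq = [S(1−A)/(4σ)]^(1/4) = [1555×0.54/(4×5.67×10⁻⁸)]^(1/4) = 246.7 K.
ΔT = T_surf − T_eq = 277 − 246.7.

ΔT ≈ 30.3 K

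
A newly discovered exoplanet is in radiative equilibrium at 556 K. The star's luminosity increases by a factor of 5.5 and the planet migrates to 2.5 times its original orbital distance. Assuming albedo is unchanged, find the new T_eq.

T_eq ∝ L^(1/4) · d^(−1/2).
T′ = 556 × 5.5^(1/4) / 2.5^(1/2) = 539 K.

T_eq ≈ 539 K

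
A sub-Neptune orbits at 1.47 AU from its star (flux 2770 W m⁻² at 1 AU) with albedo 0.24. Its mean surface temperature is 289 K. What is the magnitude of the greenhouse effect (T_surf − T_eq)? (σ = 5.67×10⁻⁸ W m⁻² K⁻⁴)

ΔT ≈ 33.0 K

S = 2770/1.47² = 1282 W m⁻².
T_eq = [S(1−A)/(4σ)]^(1/4) = [1282×0.76/(4×5.67×10⁻⁸)]^(1/4) = 256.0 K.
ΔT = T_surf − T_eq = 289 − 256.0.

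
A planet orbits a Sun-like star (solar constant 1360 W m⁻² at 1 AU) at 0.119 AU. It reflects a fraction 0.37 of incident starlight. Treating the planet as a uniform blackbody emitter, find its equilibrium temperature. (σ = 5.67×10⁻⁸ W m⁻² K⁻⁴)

T_eq ≈ 719 K

Flux at 0.119 AU: S = 1360/0.119² = 9.60×10⁴ W m⁻².
Energy balance: absorbed = emitted ⇒ πR²·S(1−A) = 4πR²·σT_eq⁴, so T_eq⁴ = S(1−A)/(4σ).
T_eq = [9.60×10⁴ × 0.63 / (4 × 5.67×10⁻⁸)]^(1/4) = (2.67×10¹¹)^(1/4) = 719 K.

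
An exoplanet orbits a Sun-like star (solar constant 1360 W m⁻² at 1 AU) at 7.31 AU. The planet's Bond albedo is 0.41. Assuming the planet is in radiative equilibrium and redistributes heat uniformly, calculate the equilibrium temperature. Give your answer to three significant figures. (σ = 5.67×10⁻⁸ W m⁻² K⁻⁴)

Flux at 7.31 AU: S = 1360/7.31² = 25.5 W m⁻².
Energy balance: absorbed = emitted ⇒ πR²·S(1−A) = 4πR²·σT_eq⁴, so T_eq⁴ = S(1−A)/(4σ).
T_eq = [25.5 × 0.59 / (4 × 5.67×10⁻⁸)]^(1/4) = (6.62×10⁷)^(1/4) = 90.2 K.

T_eq ≈ 90.2 K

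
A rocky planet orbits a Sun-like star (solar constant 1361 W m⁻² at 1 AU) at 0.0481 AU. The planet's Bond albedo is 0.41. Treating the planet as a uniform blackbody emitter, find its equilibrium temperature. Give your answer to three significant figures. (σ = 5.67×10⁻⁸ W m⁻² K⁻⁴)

T_eq ≈ 1110 K

Flux at 0.0481 AU: S = 1361/0.0481² = 5.88×10⁵ W m⁻².
Energy balance: absorbed = emitted ⇒ πR²·S(1−A) = 4πR²·σT_eq⁴, so T_eq⁴ = S(1−A)/(4σ).
T_eq = [5.88×10⁵ × 0.59 / (4 × 5.67×10⁻⁸)]^(1/4) = (1.53×10¹²)^(1/4) = 1110 K.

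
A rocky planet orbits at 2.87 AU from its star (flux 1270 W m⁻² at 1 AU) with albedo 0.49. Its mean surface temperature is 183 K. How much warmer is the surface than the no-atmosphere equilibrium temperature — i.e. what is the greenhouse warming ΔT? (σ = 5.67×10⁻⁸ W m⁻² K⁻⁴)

ΔT ≈ 46.5 K

S = 1270/2.87² = 154.2 W m⁻².
T_eq = [S(1−A)/(4σ)]^(1/4) = [154.2×0.51/(4×5.67×10⁻⁸)]^(1/4) = 136.5 K.
ΔT = T_surf − T_eq = 183 − 136.5.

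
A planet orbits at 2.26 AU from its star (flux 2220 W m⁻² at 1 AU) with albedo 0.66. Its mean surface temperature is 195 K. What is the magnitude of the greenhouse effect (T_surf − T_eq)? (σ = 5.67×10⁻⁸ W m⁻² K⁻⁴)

ΔT ≈ 35.2 K

S = 2220/2.26² = 434.6 W m⁻².
T_eq = [S(1−A)/(4σ)]^(1/4) = [434.6×0.34/(4×5.67×10⁻⁸)]^(1/4) = 159.8 K.
ΔT = T_surf − T_eq = 195 − 159.8.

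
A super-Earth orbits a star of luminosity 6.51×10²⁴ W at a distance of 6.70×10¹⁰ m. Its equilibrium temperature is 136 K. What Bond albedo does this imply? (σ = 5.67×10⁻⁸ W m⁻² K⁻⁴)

A ≈ 0.33

Flux: S = L/(4πd²) = 6.51×10²⁴/(4π×(6.70×10¹⁰)²) = 115 W m⁻².
From T_eq⁴ = S(1−A)/(4σ): 1−A = 4σT_eq⁴/S.
1−A = 4 × 5.67×10⁻⁸ × (136)⁴ / 115 = 0.672.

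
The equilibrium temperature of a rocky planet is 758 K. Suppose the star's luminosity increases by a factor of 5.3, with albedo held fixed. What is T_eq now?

T_eq ≈ 1150 K

T_eq ∝ L^(1/4) · d^(−1/2).
T′ = 758 × 5.3^(1/4) = 1150 K.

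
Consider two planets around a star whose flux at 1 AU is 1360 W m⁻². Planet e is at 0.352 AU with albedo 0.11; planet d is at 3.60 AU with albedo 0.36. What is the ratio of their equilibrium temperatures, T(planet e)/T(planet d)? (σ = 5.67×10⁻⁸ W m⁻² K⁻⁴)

T_eq = [S₀(1−A)/(4σd²)]^(1/4), so T ∝ (1−A)^(1/4) / √d.
T₁ = [1360×0.89/(4×5.67×10⁻⁸×0.352²)]^(1/4) = 455.56 K.
T₂ = [1360×0.64/(4×5.67×10⁻⁸×3.60²)]^(1/4) = 131.18 K.

T₁/T₂ ≈ 3.473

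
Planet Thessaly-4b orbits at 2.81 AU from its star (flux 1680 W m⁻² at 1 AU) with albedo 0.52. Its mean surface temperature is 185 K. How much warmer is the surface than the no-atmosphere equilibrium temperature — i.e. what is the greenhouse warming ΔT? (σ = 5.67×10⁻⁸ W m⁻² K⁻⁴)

ΔT ≈ 39.3 K

S = 1680/2.81² = 212.8 W m⁻².
T_eq = [S(1−A)/(4σ)]^(1/4) = [212.8×0.48/(4×5.67×10⁻⁸)]^(1/4) = 145.7 K.
ΔT = T_surf − T_eq = 185 − 145.7.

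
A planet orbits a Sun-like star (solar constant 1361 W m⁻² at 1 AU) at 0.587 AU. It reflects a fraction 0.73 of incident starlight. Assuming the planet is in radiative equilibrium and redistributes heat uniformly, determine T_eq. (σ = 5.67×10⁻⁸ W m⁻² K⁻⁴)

Flux at 0.587 AU: S = 1361/0.587² = 3950 W m⁻².
Energy balance: absorbed = emitted ⇒ πR²·S(1−A) = 4πR²·σT_eq⁴, so T_eq⁴ = S(1−A)/(4σ).
T_eq = [3950 × 0.27 / (4 × 5.67×10⁻⁸)]^(1/4) = (4.70×10⁹)^(1/4) = 262 K.

T_eq ≈ 262 K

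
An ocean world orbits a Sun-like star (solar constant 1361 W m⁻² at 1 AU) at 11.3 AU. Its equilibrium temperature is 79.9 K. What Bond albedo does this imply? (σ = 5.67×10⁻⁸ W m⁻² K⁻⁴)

A ≈ 0.13

Flux at 11.3 AU: S = 1361/11.3² = 10.7 W m⁻².
From T_eq⁴ = S(1−A)/(4σ): 1−A = 4σT_eq⁴/S.
1−A = 4 × 5.67×10⁻⁸ × (79.9)⁴ / 10.7 = 0.867.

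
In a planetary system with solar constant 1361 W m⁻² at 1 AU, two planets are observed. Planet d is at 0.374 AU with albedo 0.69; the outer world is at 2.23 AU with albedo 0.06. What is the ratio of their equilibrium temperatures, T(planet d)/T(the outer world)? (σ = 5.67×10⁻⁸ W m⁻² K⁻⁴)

T_eq = [S₀(1−A)/(4σd²)]^(1/4), so T ∝ (1−A)^(1/4) / √d.
T₁ = [1361×0.31/(4×5.67×10⁻⁸×0.374²)]^(1/4) = 339.59 K.
T₂ = [1361×0.94/(4×5.67×10⁻⁸×2.23²)]^(1/4) = 183.52 K.

T₁/T₂ ≈ 1.850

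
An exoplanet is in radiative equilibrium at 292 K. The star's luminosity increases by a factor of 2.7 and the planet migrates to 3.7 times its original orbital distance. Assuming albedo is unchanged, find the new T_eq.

T_eq ≈ 195 K

T_eq ∝ L^(1/4) · d^(−1/2).
T′ = 292 × 2.7^(1/4) / 3.7^(1/2) = 195 K.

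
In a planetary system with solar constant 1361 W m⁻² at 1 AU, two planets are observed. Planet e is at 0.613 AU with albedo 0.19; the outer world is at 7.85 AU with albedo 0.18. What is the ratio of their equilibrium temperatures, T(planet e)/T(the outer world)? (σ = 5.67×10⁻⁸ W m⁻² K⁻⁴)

T₁/T₂ ≈ 3.568

T_eq = [S₀(1−A)/(4σd²)]^(1/4), so T ∝ (1−A)^(1/4) / √d.
T₁ = [1361×0.81/(4×5.67×10⁻⁸×0.613²)]^(1/4) = 337.24 K.
T₂ = [1361×0.82/(4×5.67×10⁻⁸×7.85²)]^(1/4) = 94.53 K.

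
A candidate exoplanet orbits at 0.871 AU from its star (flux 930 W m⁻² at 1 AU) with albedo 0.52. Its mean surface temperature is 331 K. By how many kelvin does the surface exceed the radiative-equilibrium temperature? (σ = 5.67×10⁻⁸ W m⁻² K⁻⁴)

S = 930/0.871² = 1226 W m⁻².
T_eq = [S(1−A)/(4σ)]^(1/4) = [1226×0.48/(4×5.67×10⁻⁸)]^(1/4) = 225.7 K.
ΔT = T_surf − T_eq = 331 − 225.7.

ΔT ≈ 105.3 K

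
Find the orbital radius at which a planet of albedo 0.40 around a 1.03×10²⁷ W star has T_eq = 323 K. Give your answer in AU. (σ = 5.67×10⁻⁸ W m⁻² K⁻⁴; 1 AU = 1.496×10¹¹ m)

d ≈ 0.943 AU

From T_eq⁴ = L(1−A)/(16πσd²): d = √[L(1−A)/(16πσT_eq⁴)].
d = √[1.03×10²⁷ × 0.60 / (16π × 5.67×10⁻⁸ × (323)⁴)] = 1.41×10¹¹ m = 0.943 AU.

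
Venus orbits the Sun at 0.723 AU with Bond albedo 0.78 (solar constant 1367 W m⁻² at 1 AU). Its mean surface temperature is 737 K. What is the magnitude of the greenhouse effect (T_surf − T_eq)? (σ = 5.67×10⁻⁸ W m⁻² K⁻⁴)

ΔT ≈ 512.6 K

S = 1367/0.723² = 2615 W m⁻².
T_eq = [S(1−A)/(4σ)]^(1/4) = [2615×0.22/(4×5.67×10⁻⁸)]^(1/4) = 224.4 K.
ΔT = T_surf − T_eq = 737 − 224.4.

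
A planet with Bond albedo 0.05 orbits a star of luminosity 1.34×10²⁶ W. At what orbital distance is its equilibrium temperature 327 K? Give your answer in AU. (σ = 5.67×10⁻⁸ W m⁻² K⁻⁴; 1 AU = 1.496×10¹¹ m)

From T_eq⁴ = L(1−A)/(16πσd²): d = √[L(1−A)/(16πσT_eq⁴)].
d = √[1.34×10²⁶ × 0.95 / (16π × 5.67×10⁻⁸ × (327)⁴)] = 6.25×10¹⁰ m = 0.418 AU.

d ≈ 0.418 AU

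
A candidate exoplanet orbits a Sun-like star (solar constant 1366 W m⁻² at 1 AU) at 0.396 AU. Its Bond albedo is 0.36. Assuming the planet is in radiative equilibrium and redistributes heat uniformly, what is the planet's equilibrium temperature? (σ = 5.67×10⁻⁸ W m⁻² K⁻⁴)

Flux at 0.396 AU: S = 1366/0.396² = 8710 W m⁻².
Energy balance: absorbed = emitted ⇒ πR²·S(1−A) = 4πR²·σT_eq⁴, so T_eq⁴ = S(1−A)/(4σ).
T_eq = [8710 × 0.64 / (4 × 5.67×10⁻⁸)]^(1/4) = (2.46×10¹⁰)^(1/4) = 396 K.

T_eq ≈ 396 K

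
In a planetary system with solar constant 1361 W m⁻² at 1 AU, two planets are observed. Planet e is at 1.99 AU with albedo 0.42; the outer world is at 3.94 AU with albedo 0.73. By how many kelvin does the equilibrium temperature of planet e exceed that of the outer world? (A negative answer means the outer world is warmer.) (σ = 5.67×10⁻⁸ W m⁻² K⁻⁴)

ΔT ≈ 71.1 K

T_eq = [S₀(1−A)/(4σd²)]^(1/4), so T ∝ (1−A)^(1/4) / √d.
T₁ = [1361×0.58/(4×5.67×10⁻⁸×1.99²)]^(1/4) = 172.18 K.
T₂ = [1361×0.27/(4×5.67×10⁻⁸×3.94²)]^(1/4) = 101.08 K.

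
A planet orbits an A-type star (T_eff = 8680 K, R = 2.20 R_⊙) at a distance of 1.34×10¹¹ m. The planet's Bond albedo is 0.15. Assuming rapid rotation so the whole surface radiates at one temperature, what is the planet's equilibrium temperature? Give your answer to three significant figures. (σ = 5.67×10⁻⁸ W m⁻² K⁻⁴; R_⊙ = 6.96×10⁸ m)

R_⋆ = 2.20 × 6.96×10⁸ = 1.53×10⁹ m.
L = 4πR_⋆²σT_⋆⁴ = 4π(1.53×10⁹)² × 5.67×10⁻⁸ × (8680)⁴ = 9.48×10²⁷ W.
S = L/(4πd²) = 4.20×10⁴ W m⁻².
Energy balance: absorbed = emitted ⇒ πR²·S(1−A) = 4πR²·σT_eq⁴, so T_eq⁴ = S(1−A)/(4σ).
T_eq = [4.20×10⁴ × 0.85 / (4 × 5.67×10⁻⁸)]^(1/4) = (1.58×10¹¹)^(1/4) = 630 K.

T_eq ≈ 630 K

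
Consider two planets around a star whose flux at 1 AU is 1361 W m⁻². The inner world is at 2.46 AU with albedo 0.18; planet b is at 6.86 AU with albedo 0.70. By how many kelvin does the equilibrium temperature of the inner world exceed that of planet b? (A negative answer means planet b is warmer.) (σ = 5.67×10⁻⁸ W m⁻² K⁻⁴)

T_eq = [S₀(1−A)/(4σd²)]^(1/4), so T ∝ (1−A)^(1/4) / √d.
T₁ = [1361×0.82/(4×5.67×10⁻⁸×2.46²)]^(1/4) = 168.87 K.
T₂ = [1361×0.30/(4×5.67×10⁻⁸×6.86²)]^(1/4) = 78.65 K.

ΔT ≈ 90.2 K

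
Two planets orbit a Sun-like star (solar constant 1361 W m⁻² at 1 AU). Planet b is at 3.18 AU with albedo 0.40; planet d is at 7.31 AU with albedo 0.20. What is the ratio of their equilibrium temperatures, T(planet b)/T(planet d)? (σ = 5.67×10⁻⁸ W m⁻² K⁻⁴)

T_eq = [S₀(1−A)/(4σd²)]^(1/4), so T ∝ (1−A)^(1/4) / √d.
T₁ = [1361×0.60/(4×5.67×10⁻⁸×3.18²)]^(1/4) = 137.37 K.
T₂ = [1361×0.80/(4×5.67×10⁻⁸×7.31²)]^(1/4) = 97.36 K.

T₁/T₂ ≈ 1.411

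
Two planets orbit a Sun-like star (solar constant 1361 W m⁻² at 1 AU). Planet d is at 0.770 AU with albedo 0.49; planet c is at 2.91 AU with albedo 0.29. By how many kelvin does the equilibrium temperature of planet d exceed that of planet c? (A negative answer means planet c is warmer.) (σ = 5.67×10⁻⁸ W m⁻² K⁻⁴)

T_eq = [S₀(1−A)/(4σd²)]^(1/4), so T ∝ (1−A)^(1/4) / √d.
T₁ = [1361×0.51/(4×5.67×10⁻⁸×0.770²)]^(1/4) = 268.04 K.
T₂ = [1361×0.71/(4×5.67×10⁻⁸×2.91²)]^(1/4) = 149.77 K.

ΔT ≈ 118.3 K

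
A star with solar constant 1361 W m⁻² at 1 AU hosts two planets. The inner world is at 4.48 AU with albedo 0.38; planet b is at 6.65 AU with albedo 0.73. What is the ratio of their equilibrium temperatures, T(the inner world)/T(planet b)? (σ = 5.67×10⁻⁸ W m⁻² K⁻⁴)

T₁/T₂ ≈ 1.500

T_eq = [S₀(1−A)/(4σd²)]^(1/4), so T ∝ (1−A)^(1/4) / √d.
T₁ = [1361×0.62/(4×5.67×10⁻⁸×4.48²)]^(1/4) = 116.68 K.
T₂ = [1361×0.27/(4×5.67×10⁻⁸×6.65²)]^(1/4) = 77.80 K.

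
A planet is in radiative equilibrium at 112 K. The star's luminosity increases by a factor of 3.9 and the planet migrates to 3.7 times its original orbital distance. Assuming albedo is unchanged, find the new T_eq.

T_eq ≈ 81.8 K

T_eq ∝ L^(1/4) · d^(−1/2).
T′ = 112 × 3.9^(1/4) / 3.7^(1/2) = 81.8 K.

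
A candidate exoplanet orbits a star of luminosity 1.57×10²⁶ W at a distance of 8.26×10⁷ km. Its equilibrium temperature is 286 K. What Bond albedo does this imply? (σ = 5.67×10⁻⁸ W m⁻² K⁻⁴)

d = 8.26×10⁷ km = 8.26×10¹⁰ m.
Flux: S = L/(4πd²) = 1.57×10²⁶/(4π×(8.26×10¹⁰)²) = 1830 W m⁻².
From T_eq⁴ = S(1−A)/(4σ): 1−A = 4σT_eq⁴/S.
1−A = 4 × 5.67×10⁻⁸ × (286)⁴ / 1830 = 0.829.

A ≈ 0.17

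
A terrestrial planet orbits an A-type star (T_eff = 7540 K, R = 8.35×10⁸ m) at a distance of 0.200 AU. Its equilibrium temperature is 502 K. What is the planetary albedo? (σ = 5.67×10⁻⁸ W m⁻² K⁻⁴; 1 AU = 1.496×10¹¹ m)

d = 0.200 AU = 2.99×10¹⁰ m.
L = 4πR_⋆²σT_⋆⁴ = 4π(8.35×10⁸)² × 5.67×10⁻⁸ × (7540)⁴ = 1.61×10²⁷ W.
S = L/(4πd²) = 1.43×10⁵ W m⁻².
From T_eq⁴ = S(1−A)/(4σ): 1−A = 4σT_eq⁴/S.
1−A = 4 × 5.67×10⁻⁸ × (502)⁴ / 1.43×10⁵ = 0.101.

A ≈ 0.90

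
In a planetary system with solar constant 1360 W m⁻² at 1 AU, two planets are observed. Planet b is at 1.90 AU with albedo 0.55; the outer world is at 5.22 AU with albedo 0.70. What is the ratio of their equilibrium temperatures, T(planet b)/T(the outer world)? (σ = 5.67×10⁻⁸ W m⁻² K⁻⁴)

T₁/T₂ ≈ 1.834

T_eq = [S₀(1−A)/(4σd²)]^(1/4), so T ∝ (1−A)^(1/4) / √d.
T₁ = [1360×0.45/(4×5.67×10⁻⁸×1.90²)]^(1/4) = 165.35 K.
T₂ = [1360×0.30/(4×5.67×10⁻⁸×5.22²)]^(1/4) = 90.14 K.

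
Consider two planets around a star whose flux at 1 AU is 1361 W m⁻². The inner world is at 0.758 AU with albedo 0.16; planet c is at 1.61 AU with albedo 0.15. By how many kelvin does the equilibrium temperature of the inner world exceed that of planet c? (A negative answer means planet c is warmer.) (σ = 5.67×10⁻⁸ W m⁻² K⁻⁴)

ΔT ≈ 95.4 K

T_eq = [S₀(1−A)/(4σd²)]^(1/4), so T ∝ (1−A)^(1/4) / √d.
T₁ = [1361×0.84/(4×5.67×10⁻⁸×0.758²)]^(1/4) = 306.05 K.
T₂ = [1361×0.85/(4×5.67×10⁻⁸×1.61²)]^(1/4) = 210.62 K.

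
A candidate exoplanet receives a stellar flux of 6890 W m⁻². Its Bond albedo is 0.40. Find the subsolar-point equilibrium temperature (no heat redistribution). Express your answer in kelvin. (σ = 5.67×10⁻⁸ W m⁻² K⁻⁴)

T_ss ≈ 520 K

At the subsolar point the surface absorbs S(1−A) and emits σT⁴ per unit area — no factor of 4, since only the local patch is in balance.
T = [6890 × 0.60 / 5.67×10⁻⁸]^(1/4) = (7.29×10¹⁰)^(1/4) = 520 K.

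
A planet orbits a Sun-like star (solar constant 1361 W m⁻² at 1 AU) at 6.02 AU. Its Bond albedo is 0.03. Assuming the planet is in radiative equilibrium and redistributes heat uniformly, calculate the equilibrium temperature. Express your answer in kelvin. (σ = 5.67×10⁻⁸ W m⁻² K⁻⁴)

T_eq ≈ 113 K

Flux at 6.02 AU: S = 1361/6.02² = 37.6 W m⁻².
Energy balance: absorbed = emitted ⇒ πR²·S(1−A) = 4πR²·σT_eq⁴, so T_eq⁴ = S(1−A)/(4σ).
T_eq = [37.6 × 0.97 / (4 × 5.67×10⁻⁸)]^(1/4) = (1.61×10⁸)^(1/4) = 113 K.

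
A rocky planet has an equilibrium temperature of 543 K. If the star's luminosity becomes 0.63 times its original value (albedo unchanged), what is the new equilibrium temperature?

T_eq ≈ 484 K

T_eq ∝ L^(1/4) · d^(−1/2).
T′ = 543 × 0.63^(1/4) = 484 K.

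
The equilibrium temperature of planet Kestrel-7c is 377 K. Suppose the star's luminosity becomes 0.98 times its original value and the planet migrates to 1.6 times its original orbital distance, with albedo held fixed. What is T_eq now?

T_eq ≈ 297 K

T_eq ∝ L^(1/4) · d^(−1/2).
T′ = 377 × 0.98^(1/4) / 1.6^(1/2) = 297 K.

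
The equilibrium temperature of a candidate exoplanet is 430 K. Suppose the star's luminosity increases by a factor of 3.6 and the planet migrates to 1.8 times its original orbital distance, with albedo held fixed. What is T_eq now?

T_eq ∝ L^(1/4) · d^(−1/2).
T′ = 430 × 3.6^(1/4) / 1.8^(1/2) = 441 K.

T_eq ≈ 441 K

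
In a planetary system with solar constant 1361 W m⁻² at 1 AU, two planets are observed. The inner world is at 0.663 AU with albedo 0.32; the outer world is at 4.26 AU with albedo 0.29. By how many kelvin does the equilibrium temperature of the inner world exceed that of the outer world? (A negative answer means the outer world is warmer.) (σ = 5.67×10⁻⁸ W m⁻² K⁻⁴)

T_eq = [S₀(1−A)/(4σd²)]^(1/4), so T ∝ (1−A)^(1/4) / √d.
T₁ = [1361×0.68/(4×5.67×10⁻⁸×0.663²)]^(1/4) = 310.40 K.
T₂ = [1361×0.71/(4×5.67×10⁻⁸×4.26²)]^(1/4) = 123.78 K.

ΔT ≈ 186.6 K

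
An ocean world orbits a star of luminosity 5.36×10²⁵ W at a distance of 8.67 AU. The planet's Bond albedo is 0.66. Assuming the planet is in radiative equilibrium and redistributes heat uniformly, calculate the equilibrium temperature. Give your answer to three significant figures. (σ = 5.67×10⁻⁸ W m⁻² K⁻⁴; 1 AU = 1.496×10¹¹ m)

T_eq ≈ 44.2 K

d = 8.67 AU = 1.30×10¹² m.
Flux: S = L/(4πd²) = 5.36×10²⁵/(4π×(1.30×10¹²)²) = 2.54 W m⁻².
Energy balance: absorbed = emitted ⇒ πR²·S(1−A) = 4πR²·σT_eq⁴, so T_eq⁴ = S(1−A)/(4σ).
T_eq = [2.54 × 0.34 / (4 × 5.67×10⁻⁸)]^(1/4) = (3.80×10⁶)^(1/4) = 44.2 K.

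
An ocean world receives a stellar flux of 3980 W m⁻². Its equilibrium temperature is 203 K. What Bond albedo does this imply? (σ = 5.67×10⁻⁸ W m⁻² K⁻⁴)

From T_eq⁴ = S(1−A)/(4σ): 1−A = 4σT_eq⁴/S.
1−A = 4 × 5.67×10⁻⁸ × (203)⁴ / 3980 = 0.097.

A ≈ 0.90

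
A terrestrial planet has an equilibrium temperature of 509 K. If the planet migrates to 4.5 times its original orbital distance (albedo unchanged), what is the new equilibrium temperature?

T_eq ≈ 240 K

T_eq ∝ L^(1/4) · d^(−1/2).
T′ = 509 / 4.5^(1/2) = 240 K.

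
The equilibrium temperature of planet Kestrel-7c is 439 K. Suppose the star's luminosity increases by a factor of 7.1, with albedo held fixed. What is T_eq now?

T_eq ∝ L^(1/4) · d^(−1/2).
T′ = 439 × 7.1^(1/4) = 717 K.

T_eq ≈ 717 K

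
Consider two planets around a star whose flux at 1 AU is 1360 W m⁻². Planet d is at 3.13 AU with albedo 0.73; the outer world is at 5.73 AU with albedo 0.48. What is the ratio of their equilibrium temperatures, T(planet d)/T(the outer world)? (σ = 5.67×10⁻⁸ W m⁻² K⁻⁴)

T₁/T₂ ≈ 1.149

T_eq = [S₀(1−A)/(4σd²)]^(1/4), so T ∝ (1−A)^(1/4) / √d.
T₁ = [1360×0.27/(4×5.67×10⁻⁸×3.13²)]^(1/4) = 113.38 K.
T₂ = [1360×0.52/(4×5.67×10⁻⁸×5.73²)]^(1/4) = 98.72 K.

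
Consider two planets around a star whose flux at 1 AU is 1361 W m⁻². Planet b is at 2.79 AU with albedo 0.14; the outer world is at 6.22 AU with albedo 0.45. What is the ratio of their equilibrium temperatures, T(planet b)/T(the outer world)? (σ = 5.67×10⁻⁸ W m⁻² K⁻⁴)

T_eq = [S₀(1−A)/(4σd²)]^(1/4), so T ∝ (1−A)^(1/4) / √d.
T₁ = [1361×0.86/(4×5.67×10⁻⁸×2.79²)]^(1/4) = 160.46 K.
T₂ = [1361×0.55/(4×5.67×10⁻⁸×6.22²)]^(1/4) = 96.11 K.

T₁/T₂ ≈ 1.670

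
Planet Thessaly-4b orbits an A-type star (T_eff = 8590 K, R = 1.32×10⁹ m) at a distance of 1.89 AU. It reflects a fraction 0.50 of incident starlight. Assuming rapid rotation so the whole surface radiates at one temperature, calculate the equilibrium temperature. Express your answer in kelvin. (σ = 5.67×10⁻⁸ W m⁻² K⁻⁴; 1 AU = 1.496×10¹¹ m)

d = 1.89 AU = 2.83×10¹¹ m.
L = 4πR_⋆²σT_⋆⁴ = 4π(1.32×10⁹)² × 5.67×10⁻⁸ × (8590)⁴ = 6.76×10²⁷ W.
S = L/(4πd²) = 6730 W m⁻².
Energy balance: absorbed = emitted ⇒ πR²·S(1−A) = 4πR²·σT_eq⁴, so T_eq⁴ = S(1−A)/(4σ).
T_eq = [6730 × 0.50 / (4 × 5.67×10⁻⁸)]^(1/4) = (1.48×10¹⁰)^(1/4) = 349 K.

T_eq ≈ 349 K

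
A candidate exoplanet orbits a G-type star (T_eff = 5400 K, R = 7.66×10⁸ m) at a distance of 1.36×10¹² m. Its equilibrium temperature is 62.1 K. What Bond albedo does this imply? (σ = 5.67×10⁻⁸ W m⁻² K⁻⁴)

L = 4πR_⋆²σT_⋆⁴ = 4π(7.66×10⁸)² × 5.67×10⁻⁸ × (5400)⁴ = 3.55×10²⁶ W.
S = L/(4πd²) = 15.3 W m⁻².
From T_eq⁴ = S(1−A)/(4σ): 1−A = 4σT_eq⁴/S.
1−A = 4 × 5.67×10⁻⁸ × (62.1)⁴ / 15.3 = 0.221.

A ≈ 0.78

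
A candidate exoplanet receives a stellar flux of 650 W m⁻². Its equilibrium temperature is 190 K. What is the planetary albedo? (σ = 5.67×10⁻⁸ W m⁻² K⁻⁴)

From T_eq⁴ = S(1−A)/(4σ): 1−A = 4σT_eq⁴/S.
1−A = 4 × 5.67×10⁻⁸ × (190)⁴ / 650 = 0.455.

A ≈ 0.55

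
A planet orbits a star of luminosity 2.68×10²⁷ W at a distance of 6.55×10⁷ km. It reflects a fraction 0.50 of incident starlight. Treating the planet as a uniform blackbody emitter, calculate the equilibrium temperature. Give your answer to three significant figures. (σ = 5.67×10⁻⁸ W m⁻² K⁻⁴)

T_eq ≈ 575 K

d = 6.55×10⁷ km = 6.55×10¹⁰ m.
Flux: S = L/(4πd²) = 2.68×10²⁷/(4π×(6.55×10¹⁰)²) = 4.97×10⁴ W m⁻².
Energy balance: absorbed = emitted ⇒ πR²·S(1−A) = 4πR²·σT_eq⁴, so T_eq⁴ = S(1−A)/(4σ).
T_eq = [4.97×10⁴ × 0.50 / (4 × 5.67×10⁻⁸)]^(1/4) = (1.10×10¹¹)^(1/4) = 575 K.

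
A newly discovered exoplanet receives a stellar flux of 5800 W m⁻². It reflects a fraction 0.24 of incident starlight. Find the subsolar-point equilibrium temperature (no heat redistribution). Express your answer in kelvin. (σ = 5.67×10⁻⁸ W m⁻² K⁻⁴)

At the subsolar point the surface absorbs S(1−A) and emits σT⁴ per unit area — no factor of 4, since only the local patch is in balance.
T = [5800 × 0.76 / 5.67×10⁻⁸]^(1/4) = (7.77×10¹⁰)^(1/4) = 528 K.

T_ss ≈ 528 K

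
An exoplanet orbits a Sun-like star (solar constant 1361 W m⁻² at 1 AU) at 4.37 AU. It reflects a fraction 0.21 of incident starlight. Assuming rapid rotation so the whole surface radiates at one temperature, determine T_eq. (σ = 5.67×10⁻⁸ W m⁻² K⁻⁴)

T_eq ≈ 126 K

Flux at 4.37 AU: S = 1361/4.37² = 71.3 W m⁻².
Energy balance: absorbed = emitted ⇒ πR²·S(1−A) = 4πR²·σT_eq⁴, so T_eq⁴ = S(1−A)/(4σ).
T_eq = [71.3 × 0.79 / (4 × 5.67×10⁻⁸)]^(1/4) = (2.48×10⁸)^(1/4) = 126 K.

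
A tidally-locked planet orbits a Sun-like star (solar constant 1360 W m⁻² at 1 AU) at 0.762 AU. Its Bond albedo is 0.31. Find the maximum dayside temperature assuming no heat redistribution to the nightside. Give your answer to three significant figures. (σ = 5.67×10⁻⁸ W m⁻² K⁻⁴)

T_ss ≈ 411 K

Flux at 0.762 AU: S = 1360/0.762² = 2340 W m⁻².
With no redistribution each surface element balances locally: S(1−A) = σT⁴.
T = [2340 × 0.69 / 5.67×10⁻⁸]^(1/4) = (2.85×10¹⁰)^(1/4) = 411 K.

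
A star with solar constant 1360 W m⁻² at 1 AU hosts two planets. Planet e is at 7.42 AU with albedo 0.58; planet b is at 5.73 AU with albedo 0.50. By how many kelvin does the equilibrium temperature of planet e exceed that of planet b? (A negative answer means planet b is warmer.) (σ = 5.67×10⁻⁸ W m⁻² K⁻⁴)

ΔT ≈ -15.5 K

T_eq = [S₀(1−A)/(4σd²)]^(1/4), so T ∝ (1−A)^(1/4) / √d.
T₁ = [1360×0.42/(4×5.67×10⁻⁸×7.42²)]^(1/4) = 82.24 K.
T₂ = [1360×0.50/(4×5.67×10⁻⁸×5.73²)]^(1/4) = 97.76 K.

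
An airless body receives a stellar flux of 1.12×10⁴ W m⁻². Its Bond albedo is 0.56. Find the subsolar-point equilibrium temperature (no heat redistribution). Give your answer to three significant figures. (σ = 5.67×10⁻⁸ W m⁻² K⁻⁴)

At the subsolar point the surface absorbs S(1−A) and emits σT⁴ per unit area — no factor of 4, since only the local patch is in balance.
T = [1.12×10⁴ × 0.44 / 5.67×10⁻⁸]^(1/4) = (8.69×10¹⁰)^(1/4) = 543 K.

T_ss ≈ 543 K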